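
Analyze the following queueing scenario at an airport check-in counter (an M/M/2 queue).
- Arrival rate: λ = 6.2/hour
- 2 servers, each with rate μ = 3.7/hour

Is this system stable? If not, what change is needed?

Stability requires ρ = λ/(cμ) < 1
ρ = 6.2/(2 × 3.7) = 6.2/7.40 = 0.8378
Since 0.8378 < 1, the system is STABLE.
The servers are busy 83.78% of the time.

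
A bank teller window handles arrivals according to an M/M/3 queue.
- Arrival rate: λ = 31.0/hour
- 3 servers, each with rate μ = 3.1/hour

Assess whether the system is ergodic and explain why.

Stability requires ρ = λ/(cμ) < 1
ρ = 31.0/(3 × 3.1) = 31.0/9.30 = 3.3333
Since 3.3333 ≥ 1, the system is UNSTABLE.
Need c > λ/μ = 31.0/3.1 = 10.00.
Minimum servers needed: c = 11.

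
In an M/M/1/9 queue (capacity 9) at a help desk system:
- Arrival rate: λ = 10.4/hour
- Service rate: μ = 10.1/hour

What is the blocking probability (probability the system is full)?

ρ = λ/μ = 10.4/10.1 = 1.0297
P₀ = (1-ρ)/(1-ρ^(K+1)) = (1-1.0297)/(1-1.0297^10) = -0.02970/-0.3400 = 0.08735
P_K = P₀×ρ^K = 0.08735 × 1.0297^9 = 0.08735 × 1.3014 = 0.1137
Blocking probability = 11.37%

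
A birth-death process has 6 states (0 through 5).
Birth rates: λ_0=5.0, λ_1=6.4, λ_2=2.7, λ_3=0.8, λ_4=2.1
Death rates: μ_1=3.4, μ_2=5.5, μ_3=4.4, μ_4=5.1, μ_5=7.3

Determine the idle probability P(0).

Ratios P(n)/P(0) = (λ₀···λₙ₋₁)/(μ₁···μₙ):
P(1)/P(0) = (5.0)/(3.4) = 1.4706
P(2)/P(0) = (5.0×6.4)/(3.4×5.5) = 1.7112
P(3)/P(0) = (5.0×6.4×2.7)/(3.4×5.5×4.4) = 1.0501
P(4)/P(0) = (5.0×6.4×2.7×0.8)/(3.4×5.5×4.4×5.1) = 0.1647
P(5)/P(0) = (5.0×6.4×2.7×0.8×2.1)/(3.4×5.5×4.4×5.1×7.3) = 0.04738

Normalization: ∑ P(n) = 1
P(0) × (1.0000 + 1.4706 + 1.7112 + 1.0501 + 0.1647 + 0.04738) = 1
P(0) × 5.4440 = 1
P(0) = 1/5.4440 = 0.1837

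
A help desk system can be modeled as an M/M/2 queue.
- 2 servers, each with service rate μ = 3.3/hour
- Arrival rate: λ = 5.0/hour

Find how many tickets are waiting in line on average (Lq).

Traffic intensity: ρ = λ/(cμ) = 5.0/(2×3.3) = 0.7576
Since ρ = 0.7576 < 1, system is stable.
Offered load a = λ/μ = cρ = 5.0/3.3 = 1.5152
P₀ = [ Σₙ₌₀^1 aⁿ/n! + a^2/(2!(1-ρ)) ]⁻¹
Σ = a^0/0! + a^1/1! = 1.0000 + 1.5152 = 2.5152
a^2/(2!(1-ρ)) = 2.29568/(2 × 0.242424) = 4.7348
P₀ = 1/(2.5152 + 4.7348) = 0.1379
Lq = P₀·a^2·ρ / (2!(1-ρ)²) = 0.13793 × 2.2957 × 0.75758 / (2 × 0.058770) = 2.0409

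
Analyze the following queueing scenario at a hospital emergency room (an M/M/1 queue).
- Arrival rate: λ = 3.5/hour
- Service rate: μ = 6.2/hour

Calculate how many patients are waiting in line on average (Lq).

ρ = λ/μ = 3.5/6.2 = 0.5645
For M/M/1: Lq = λ²/(μ(μ-λ))
Lq = 12.25/(6.2 × 2.70)
Lq = 0.7318 patients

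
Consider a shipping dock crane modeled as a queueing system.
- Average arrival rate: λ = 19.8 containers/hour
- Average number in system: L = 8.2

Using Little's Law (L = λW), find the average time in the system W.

Little's Law: L = λW, so W = L/λ
W = 8.2/19.8 = 0.4141 hours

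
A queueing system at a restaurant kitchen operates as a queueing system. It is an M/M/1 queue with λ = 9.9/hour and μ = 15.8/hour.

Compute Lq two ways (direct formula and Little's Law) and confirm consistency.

Method 1 (direct): Lq = λ²/(μ(μ-λ)) = 98.01/(15.8 × 5.90) = 1.0514

Method 2 (Little's Law):
W = 1/(μ-λ) = 1/5.90 = 0.1695
Wq = W - 1/μ = 0.1695 - 0.06329 = 0.1062
Lq = λWq = 9.9 × 0.1062 = 1.0514 ✔ (matches Method 1)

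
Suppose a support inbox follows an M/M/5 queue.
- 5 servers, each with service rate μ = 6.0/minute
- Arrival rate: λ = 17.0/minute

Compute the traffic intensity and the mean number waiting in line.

Traffic intensity: ρ = λ/(cμ) = 17.0/(5×6.0) = 0.5667
Since ρ = 0.5667 < 1, system is stable.
Offered load a = λ/μ = cρ = 17.0/6.0 = 2.8333
P₀ = [ Σₙ₌₀^4 aⁿ/n! + a^5/(5!(1-ρ)) ]⁻¹
Σ = a^0/0! + a^1/1! + a^2/2! + a^3/3! + a^4/4! = 1.0000 + 2.8333 + 4.0139 + 3.7909 + 2.6852 = 14.3233
a^5/(5!(1-ρ)) = 182.5948/(120 × 0.433333) = 3.5114
P₀ = 1/(14.3233 + 3.5114) = 0.05607
Lq = P₀·a^5·ρ / (5!(1-ρ)²) = 0.05607 × 182.5948 × 0.5667 / (120 × 0.1878) = 0.2575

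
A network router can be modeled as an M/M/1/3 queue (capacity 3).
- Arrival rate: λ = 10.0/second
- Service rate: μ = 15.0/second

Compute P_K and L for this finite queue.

ρ = λ/μ = 10.0/15.0 = 0.6667
P₀ = (1-ρ)/(1-ρ^(K+1)) = (1-0.6667)/(1-0.6667^4) = 0.3333/0.8024 = 0.4154
P_K = P₀×ρ^K = 0.4154 × 0.6667^3 = 0.4154 × 0.2963 = 0.1231
Blocking probability P_3 = 0.1231 (12.31%)
L = ρ[1 - (K+1)ρ^K + Kρ^(K+1)] / [(1-ρ)(1-ρ^(K+1))]
L = 0.6667 × (1 - 4×0.29634 + 3×0.19757) / ((1 - 0.6667) × (1 - 0.19757)) = 1.0154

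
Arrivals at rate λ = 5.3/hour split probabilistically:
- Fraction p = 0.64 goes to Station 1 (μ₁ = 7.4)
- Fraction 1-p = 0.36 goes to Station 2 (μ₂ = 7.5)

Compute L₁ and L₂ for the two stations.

Effective rates: λ₁ = 5.3×0.64 = 3.392, λ₂ = 5.3×0.36 = 1.908
Station 1: ρ₁ = 3.392/7.4 = 0.45838, L₁ = ρ₁/(1-ρ₁) = 0.45838/(1-0.45838) = 0.8463
Station 2: ρ₂ = 1.908/7.5 = 0.2544, L₂ = ρ₂/(1-ρ₂) = 0.2544/(1-0.2544) = 0.3412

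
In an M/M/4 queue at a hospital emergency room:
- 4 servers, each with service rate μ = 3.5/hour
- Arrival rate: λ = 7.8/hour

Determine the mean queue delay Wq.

Traffic intensity: ρ = λ/(cμ) = 7.8/(4×3.5) = 0.5571
Since ρ = 0.5571 < 1, system is stable.
Offered load a = λ/μ = cρ = 7.8/3.5 = 2.2286
P₀ = [ Σₙ₌₀^3 aⁿ/n! + a^4/(4!(1-ρ)) ]⁻¹
Σ = a^0/0! + a^1/1! + a^2/2! + a^3/3! = 1.00000 + 2.22857 + 2.48327 + 1.84471 = 7.5565
a^4/(4!(1-ρ)) = 24.6664/(24 × 0.442857) = 2.3208
P₀ = 1/(7.5565 + 2.3208) = 0.1012
Lq = P₀·a^4·ρ / (4!(1-ρ)²) = 0.10124 × 24.6664 × 0.55714 / (24 × 0.19612) = 0.2956
Wq = Lq/λ = 0.2956/7.8 = 0.03790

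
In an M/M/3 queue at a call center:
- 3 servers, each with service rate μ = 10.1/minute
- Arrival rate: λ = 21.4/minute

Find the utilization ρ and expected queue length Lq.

Traffic intensity: ρ = λ/(cμ) = 21.4/(3×10.1) = 0.7063
Since ρ = 0.7063 < 1, system is stable.
Offered load a = λ/μ = cρ = 21.4/10.1 = 2.1188
P₀ = [ Σₙ₌₀^2 aⁿ/n! + a^3/(3!(1-ρ)) ]⁻¹
Σ = a^0/0! + a^1/1! + a^2/2! = 1.0000 + 2.1188 + 2.2447 = 5.3635
a^3/(3!(1-ρ)) = 9.5121/(6 × 0.29373) = 5.3973
P₀ = 1/(5.3635 + 5.3973) = 0.09293
Lq = P₀·a^3·ρ / (3!(1-ρ)²) = 0.09293 × 9.5121 × 0.7063 / (6 × 0.08628) = 1.2060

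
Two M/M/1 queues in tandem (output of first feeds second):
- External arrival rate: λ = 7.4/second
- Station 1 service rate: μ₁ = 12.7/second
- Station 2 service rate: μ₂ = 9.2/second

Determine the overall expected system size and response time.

By Jackson's theorem, each station behaves as independent M/M/1.
Station 1: ρ₁ = 7.4/12.7 = 0.5827, L₁ = ρ₁/(1-ρ₁) = λ/(μ₁-λ) = 7.4/5.30 = 1.3962
Station 2: ρ₂ = 7.4/9.2 = 0.8043, L₂ = ρ₂/(1-ρ₂) = λ/(μ₂-λ) = 7.4/1.80 = 4.1111
Total: L = L₁ + L₂ = 1.3962 + 4.1111 = 5.5073
W = L/λ = 5.5073/7.4 = 0.7442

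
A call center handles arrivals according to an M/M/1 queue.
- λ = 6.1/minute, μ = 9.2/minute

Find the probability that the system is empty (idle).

ρ = λ/μ = 6.1/9.2 = 0.6630
P(0) = 1 - ρ = 1 - 0.6630 = 0.3370
The server is idle 33.70% of the time.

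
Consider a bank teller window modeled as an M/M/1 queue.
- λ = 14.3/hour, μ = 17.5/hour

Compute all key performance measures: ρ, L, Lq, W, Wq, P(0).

Step 1: ρ = λ/μ = 14.3/17.5 = 0.8171
Step 2: L = λ/(μ-λ) = 14.3/3.20 = 4.4688
Step 3: Lq = λ²/(μ(μ-λ)) = 204.49/(17.5×3.20) = 3.6516
Step 4: W = 1/(μ-λ) = 1/3.20 = 0.3125
Step 5: Wq = λ/(μ(μ-λ)) = 14.3/(17.5×3.20) = 0.2554
Step 6: P(0) = 1-ρ = 0.1829
Verify: L = λW = 14.3×0.3125 = 4.4688 ✔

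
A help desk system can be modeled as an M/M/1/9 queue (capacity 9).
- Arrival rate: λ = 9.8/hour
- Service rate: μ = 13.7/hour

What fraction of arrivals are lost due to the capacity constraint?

ρ = λ/μ = 9.8/13.7 = 0.71533
P₀ = (1-ρ)/(1-ρ^(K+1)) = (1-0.71533)/(1-0.71533^10) = 0.28467/0.96492 = 0.2950
P_K = P₀×ρ^K = 0.2950 × 0.71533^9 = 0.2950 × 0.04904 = 0.01447
Blocking probability = 1.45%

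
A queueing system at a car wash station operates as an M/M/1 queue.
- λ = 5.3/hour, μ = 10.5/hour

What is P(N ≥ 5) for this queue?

ρ = λ/μ = 5.3/10.5 = 0.50476
P(N ≥ n) = ρⁿ
P(N ≥ 5) = 0.50476^5
P(N ≥ 5) = 0.03277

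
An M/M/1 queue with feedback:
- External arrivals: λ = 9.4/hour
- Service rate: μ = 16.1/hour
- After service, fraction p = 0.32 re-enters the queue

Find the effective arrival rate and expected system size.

Effective arrival rate: λ_eff = λ/(1-p) = 9.4/(1-0.32) = 9.4/0.68 = 13.82353
ρ = λ_eff/μ = 13.82353/16.1 = 0.8586043
L = ρ/(1-ρ) = 0.8586043/(1-0.8586043) = 6.0724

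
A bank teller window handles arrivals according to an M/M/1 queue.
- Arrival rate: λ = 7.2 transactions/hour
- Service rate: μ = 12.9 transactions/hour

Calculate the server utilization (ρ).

Server utilization: ρ = λ/μ
ρ = 7.2/12.9 = 0.5581
The server is busy 55.81% of the time.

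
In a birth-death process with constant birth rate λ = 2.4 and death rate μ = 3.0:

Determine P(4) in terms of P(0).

For constant rates: P(n)/P(0) = (λ/μ)^n
P(4)/P(0) = (2.4/3.0)^4 = 0.8000^4 = 0.4096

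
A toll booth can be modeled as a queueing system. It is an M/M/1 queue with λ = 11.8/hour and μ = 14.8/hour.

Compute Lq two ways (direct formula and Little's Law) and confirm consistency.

Method 1 (direct): Lq = λ²/(μ(μ-λ)) = 139.24/(14.8 × 3.00) = 3.1360

Method 2 (Little's Law):
W = 1/(μ-λ) = 1/3.00 = 0.3333333
Wq = W - 1/μ = 0.3333333 - 0.06756757 = 0.265766
Lq = λWq = 11.8 × 0.265766 = 3.1360 ✔ (matches Method 1)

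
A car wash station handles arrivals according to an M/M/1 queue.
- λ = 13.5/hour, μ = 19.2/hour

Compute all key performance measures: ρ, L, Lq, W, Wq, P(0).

Step 1: ρ = λ/μ = 13.5/19.2 = 0.7031
Step 2: L = λ/(μ-λ) = 13.5/5.70 = 2.3684
Step 3: Lq = λ²/(μ(μ-λ)) = 182.25/(19.2×5.70) = 1.6653
Step 4: W = 1/(μ-λ) = 1/5.70 = 0.17544
Step 5: Wq = λ/(μ(μ-λ)) = 13.5/(19.2×5.70) = 0.1234
Step 6: P(0) = 1-ρ = 0.2969
Verify: L = λW = 13.5×0.17544 = 2.3684 ✔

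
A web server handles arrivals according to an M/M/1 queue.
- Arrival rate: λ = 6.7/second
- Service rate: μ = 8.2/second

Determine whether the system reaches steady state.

Stability requires ρ = λ/(cμ) < 1
ρ = 6.7/(1 × 8.2) = 6.7/8.20 = 0.8171
Since 0.8171 < 1, the system is STABLE.
The server is busy 81.71% of the time.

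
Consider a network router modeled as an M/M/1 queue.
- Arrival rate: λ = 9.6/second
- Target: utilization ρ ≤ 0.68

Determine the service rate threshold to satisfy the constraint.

ρ = λ/μ, so μ = λ/ρ
μ ≥ 9.6/0.68 = 14.1176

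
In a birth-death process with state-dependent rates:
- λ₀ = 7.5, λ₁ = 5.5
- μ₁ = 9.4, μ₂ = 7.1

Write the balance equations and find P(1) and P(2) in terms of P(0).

Balance equations:
State 0: λ₀P₀ = μ₁P₁ → P₁ = (λ₀/μ₁)P₀ = (7.5/9.4)P₀ = 0.7979P₀
State 1: P₂ = (λ₀λ₁)/(μ₁μ₂)P₀ = (7.5×5.5)/(9.4×7.1)P₀ = 0.6181P₀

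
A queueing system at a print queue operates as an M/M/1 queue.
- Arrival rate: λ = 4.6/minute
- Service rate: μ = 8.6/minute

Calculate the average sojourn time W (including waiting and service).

First, compute utilization: ρ = λ/μ = 4.6/8.6 = 0.5349
For M/M/1: W = 1/(μ-λ)
W = 1/(8.6-4.6) = 1/4.00
W = 0.2500 minutes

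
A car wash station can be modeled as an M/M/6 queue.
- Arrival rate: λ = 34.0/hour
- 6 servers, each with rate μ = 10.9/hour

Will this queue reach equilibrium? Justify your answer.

Stability requires ρ = λ/(cμ) < 1
ρ = 34.0/(6 × 10.9) = 34.0/65.40 = 0.5199
Since 0.5199 < 1, the system is STABLE.
The servers are busy 51.99% of the time.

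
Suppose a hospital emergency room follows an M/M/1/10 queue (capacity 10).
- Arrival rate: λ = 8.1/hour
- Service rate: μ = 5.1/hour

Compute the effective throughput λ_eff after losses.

ρ = λ/μ = 8.1/5.1 = 1.58824
P₀ = (1-ρ)/(1-ρ^(K+1)) = (1-1.58824)/(1-1.58824^11) = -0.5882/-161.2099 = 0.003649
P_K = P₀×ρ^K = 0.003649 × 1.58824^10 = 0.003649 × 102.1319 = 0.3727
λ_eff = λ(1-P_K) = 8.1 × (1 - 0.37267) = 8.1 × 0.62733 = 5.0814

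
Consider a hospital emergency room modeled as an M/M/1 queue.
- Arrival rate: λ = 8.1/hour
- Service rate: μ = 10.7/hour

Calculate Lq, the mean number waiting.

ρ = λ/μ = 8.1/10.7 = 0.7570
For M/M/1: Lq = λ²/(μ(μ-λ))
Lq = 65.61/(10.7 × 2.60)
Lq = 2.3584 patients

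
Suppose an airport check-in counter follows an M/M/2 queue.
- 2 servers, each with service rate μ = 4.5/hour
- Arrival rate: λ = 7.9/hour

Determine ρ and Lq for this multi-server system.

Traffic intensity: ρ = λ/(cμ) = 7.9/(2×4.5) = 0.8778
Since ρ = 0.8778 < 1, system is stable.
Offered load a = λ/μ = cρ = 7.9/4.5 = 1.7556
P₀ = [ Σₙ₌₀^1 aⁿ/n! + a^2/(2!(1-ρ)) ]⁻¹
Σ = a^0/0! + a^1/1! = 1.0000 + 1.7556 = 2.7556
a^2/(2!(1-ρ)) = 3.08198/(2 × 0.122222) = 12.6081
P₀ = 1/(2.7556 + 12.6081) = 0.06509
Lq = P₀·a^2·ρ / (2!(1-ρ)²) = 0.0650888 × 3.08198 × 0.877778 / (2 × 0.0149383) = 5.8937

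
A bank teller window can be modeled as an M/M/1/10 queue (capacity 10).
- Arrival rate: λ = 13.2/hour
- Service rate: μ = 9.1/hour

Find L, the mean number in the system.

ρ = λ/μ = 13.2/9.1 = 1.45055
P₀ = (1-ρ)/(1-ρ^(K+1)) = (1-1.45055)/(1-1.45055^11) = -0.4506/-58.8218 = 0.007660
P_K = P₀×ρ^K = 0.007660 × 1.45055^10 = 0.007660 × 41.2408 = 0.3159
L = ρ[1 - (K+1)ρ^K + Kρ^(K+1)] / [(1-ρ)(1-ρ^(K+1))]
L = 1.45055 × (1 - 11×41.2408 + 10×59.8218) / ((1 - 1.45055) × (1 - 59.8218)) = 7.9675 transactions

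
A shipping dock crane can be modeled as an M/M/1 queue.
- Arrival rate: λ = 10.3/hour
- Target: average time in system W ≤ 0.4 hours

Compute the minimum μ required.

For M/M/1: W = 1/(μ-λ)
Need W ≤ 0.4, so 1/(μ-λ) ≤ 0.4
μ - λ ≥ 1/0.4 = 2.5000
μ ≥ 10.3 + 2.5000 = 12.8000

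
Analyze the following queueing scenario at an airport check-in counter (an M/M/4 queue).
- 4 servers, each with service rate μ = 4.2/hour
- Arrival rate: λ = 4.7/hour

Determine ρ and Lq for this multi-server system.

Traffic intensity: ρ = λ/(cμ) = 4.7/(4×4.2) = 0.2798
Since ρ = 0.2798 < 1, system is stable.
Offered load a = λ/μ = cρ = 4.7/4.2 = 1.1190
P₀ = [ Σₙ₌₀^3 aⁿ/n! + a^4/(4!(1-ρ)) ]⁻¹
Σ = a^0/0! + a^1/1! + a^2/2! + a^3/3! = 1.0000 + 1.1190 + 0.6261 + 0.2336 = 2.9787
a^4/(4!(1-ρ)) = 1.5682/(24 × 0.72024) = 0.09072
P₀ = 1/(2.9787 + 0.09072) = 0.3258
Lq = P₀·a^4·ρ / (4!(1-ρ)²) = 0.3258 × 1.5682 × 0.2798 / (24 × 0.5187) = 0.01148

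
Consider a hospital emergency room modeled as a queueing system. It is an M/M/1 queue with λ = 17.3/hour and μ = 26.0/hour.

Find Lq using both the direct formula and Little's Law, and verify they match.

Method 1 (direct): Lq = λ²/(μ(μ-λ)) = 299.29/(26.0 × 8.70) = 1.3231

Method 2 (Little's Law):
W = 1/(μ-λ) = 1/8.70 = 0.11494
Wq = W - 1/μ = 0.11494 - 0.038462 = 0.07648
Lq = λWq = 17.3 × 0.07648 = 1.3231 ✔ (matches Method 1)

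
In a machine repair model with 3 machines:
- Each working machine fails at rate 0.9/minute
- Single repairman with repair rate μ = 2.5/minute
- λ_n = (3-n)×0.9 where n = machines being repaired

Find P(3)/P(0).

P(3)/P(0) = ∏_{i=0}^{3-1} λ_i/μ_{i+1}
= (3-0)×0.9/2.5 × (3-1)×0.9/2.5 × (3-2)×0.9/2.5
= 0.2799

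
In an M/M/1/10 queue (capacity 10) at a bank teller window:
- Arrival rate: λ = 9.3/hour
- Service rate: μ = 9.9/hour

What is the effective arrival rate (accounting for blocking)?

ρ = λ/μ = 9.3/9.9 = 0.93939
P₀ = (1-ρ)/(1-ρ^(K+1)) = (1-0.93939)/(1-0.93939^11) = 0.06061/0.4973 = 0.1219
P_K = P₀×ρ^K = 0.12188 × 0.93939^10 = 0.12188 × 0.53513 = 0.06522
λ_eff = λ(1-P_K) = 9.3 × (1 - 0.065222) = 9.3 × 0.934778 = 8.6934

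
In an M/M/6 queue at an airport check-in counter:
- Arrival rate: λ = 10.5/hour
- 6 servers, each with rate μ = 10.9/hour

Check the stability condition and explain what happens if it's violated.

Stability requires ρ = λ/(cμ) < 1
ρ = 10.5/(6 × 10.9) = 10.5/65.40 = 0.1606
Since 0.1606 < 1, the system is STABLE.
The servers are busy 16.06% of the time.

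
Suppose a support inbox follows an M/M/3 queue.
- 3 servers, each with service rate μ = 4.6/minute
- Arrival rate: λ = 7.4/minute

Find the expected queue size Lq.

Traffic intensity: ρ = λ/(cμ) = 7.4/(3×4.6) = 0.5362
Since ρ = 0.5362 < 1, system is stable.
Offered load a = λ/μ = cρ = 7.4/4.6 = 1.6087
P₀ = [ Σₙ₌₀^2 aⁿ/n! + a^3/(3!(1-ρ)) ]⁻¹
Σ = a^0/0! + a^1/1! + a^2/2! = 1.00000 + 1.60870 + 1.29395 = 3.9026
a^3/(3!(1-ρ)) = 4.1631/(6 × 0.46377) = 1.4961
P₀ = 1/(3.9026 + 1.4961) = 0.1852
Lq = P₀·a^3·ρ / (3!(1-ρ)²) = 0.18523 × 4.1631 × 0.53623 / (6 × 0.21508) = 0.3204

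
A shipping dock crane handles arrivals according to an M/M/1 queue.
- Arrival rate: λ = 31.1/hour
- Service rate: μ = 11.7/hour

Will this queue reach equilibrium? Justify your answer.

Stability requires ρ = λ/(cμ) < 1
ρ = 31.1/(1 × 11.7) = 31.1/11.70 = 2.6581
Since 2.6581 ≥ 1, the system is UNSTABLE.
Queue grows without bound. Need μ > λ = 31.1.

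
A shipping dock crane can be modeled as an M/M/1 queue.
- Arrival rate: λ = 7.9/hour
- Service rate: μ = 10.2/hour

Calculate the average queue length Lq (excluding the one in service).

ρ = λ/μ = 7.9/10.2 = 0.7745
For M/M/1: Lq = λ²/(μ(μ-λ))
Lq = 62.41/(10.2 × 2.30)
Lq = 2.6603 containers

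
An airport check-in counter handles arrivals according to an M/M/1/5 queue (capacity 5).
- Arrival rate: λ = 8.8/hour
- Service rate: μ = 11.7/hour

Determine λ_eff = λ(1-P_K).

ρ = λ/μ = 8.8/11.7 = 0.75214
P₀ = (1-ρ)/(1-ρ^(K+1)) = (1-0.75214)/(1-0.75214^6) = 0.2479/0.8190 = 0.3027
P_K = P₀×ρ^K = 0.30265 × 0.75214^5 = 0.30265 × 0.24071 = 0.07285
λ_eff = λ(1-P_K) = 8.8 × (1 - 0.07285) = 8.8 × 0.92715 = 8.1589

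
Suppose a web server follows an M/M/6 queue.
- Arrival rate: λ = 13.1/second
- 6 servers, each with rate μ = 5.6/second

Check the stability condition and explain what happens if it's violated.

Stability requires ρ = λ/(cμ) < 1
ρ = 13.1/(6 × 5.6) = 13.1/33.60 = 0.3899
Since 0.3899 < 1, the system is STABLE.
The servers are busy 38.99% of the time.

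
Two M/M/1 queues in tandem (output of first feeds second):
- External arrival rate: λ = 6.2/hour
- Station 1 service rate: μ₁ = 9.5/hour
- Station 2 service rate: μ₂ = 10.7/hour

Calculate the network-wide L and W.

By Jackson's theorem, each station behaves as independent M/M/1.
Station 1: ρ₁ = 6.2/9.5 = 0.6526, L₁ = ρ₁/(1-ρ₁) = λ/(μ₁-λ) = 6.2/3.30 = 1.8788
Station 2: ρ₂ = 6.2/10.7 = 0.5794, L₂ = ρ₂/(1-ρ₂) = λ/(μ₂-λ) = 6.2/4.50 = 1.3778
Total: L = L₁ + L₂ = 1.8788 + 1.3778 = 3.2566
W = L/λ = 3.2566/6.2 = 0.5253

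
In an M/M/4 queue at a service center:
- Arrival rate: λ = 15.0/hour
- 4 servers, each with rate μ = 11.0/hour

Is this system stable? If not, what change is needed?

Stability requires ρ = λ/(cμ) < 1
ρ = 15.0/(4 × 11.0) = 15.0/44.00 = 0.3409
Since 0.3409 < 1, the system is STABLE.
The servers are busy 34.09% of the time.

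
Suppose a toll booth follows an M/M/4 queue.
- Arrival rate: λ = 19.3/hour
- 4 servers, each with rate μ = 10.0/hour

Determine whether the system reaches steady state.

Stability requires ρ = λ/(cμ) < 1
ρ = 19.3/(4 × 10.0) = 19.3/40.00 = 0.4825
Since 0.4825 < 1, the system is STABLE.
The servers are busy 48.25% of the time.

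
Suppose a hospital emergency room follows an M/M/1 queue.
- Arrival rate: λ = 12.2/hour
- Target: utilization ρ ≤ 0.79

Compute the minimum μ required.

ρ = λ/μ, so μ = λ/ρ
μ ≥ 12.2/0.79 = 15.4430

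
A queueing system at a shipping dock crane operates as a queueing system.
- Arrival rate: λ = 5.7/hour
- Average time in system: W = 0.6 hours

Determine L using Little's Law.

Little's Law: L = λW
L = 5.7 × 0.6 = 3.4200 containers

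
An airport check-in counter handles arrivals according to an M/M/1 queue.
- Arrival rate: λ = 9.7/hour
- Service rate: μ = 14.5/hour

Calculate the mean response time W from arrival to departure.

First, compute utilization: ρ = λ/μ = 9.7/14.5 = 0.6690
For M/M/1: W = 1/(μ-λ)
W = 1/(14.5-9.7) = 1/4.80
W = 0.2083 hours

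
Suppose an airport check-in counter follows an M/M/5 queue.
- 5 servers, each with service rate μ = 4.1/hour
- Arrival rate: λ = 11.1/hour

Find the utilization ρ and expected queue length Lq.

Traffic intensity: ρ = λ/(cμ) = 11.1/(5×4.1) = 0.5415
Since ρ = 0.5415 < 1, system is stable.
Offered load a = λ/μ = cρ = 11.1/4.1 = 2.7073
P₀ = [ Σₙ₌₀^4 aⁿ/n! + a^5/(5!(1-ρ)) ]⁻¹
Σ = a^0/0! + a^1/1! + a^2/2! + a^3/3! + a^4/4! = 1.00000 + 2.70732 + 3.66478 + 3.30724 + 2.23844 = 12.9178
a^5/(5!(1-ρ)) = 145.4439/(120 × 0.458537) = 2.6433
P₀ = 1/(12.9178 + 2.6433) = 0.06426
Lq = P₀·a^5·ρ / (5!(1-ρ)²) = 0.064263 × 145.4439 × 0.54146 / (120 × 0.21026) = 0.2006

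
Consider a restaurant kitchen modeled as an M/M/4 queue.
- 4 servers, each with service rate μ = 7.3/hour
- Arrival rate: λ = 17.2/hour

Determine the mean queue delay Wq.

Traffic intensity: ρ = λ/(cμ) = 17.2/(4×7.3) = 0.5890
Since ρ = 0.5890 < 1, system is stable.
Offered load a = λ/μ = cρ = 17.2/7.3 = 2.3562
P₀ = [ Σₙ₌₀^3 aⁿ/n! + a^4/(4!(1-ρ)) ]⁻¹
Σ = a^0/0! + a^1/1! + a^2/2! + a^3/3! = 1.0000 + 2.3562 + 2.7758 + 2.1800 = 8.3120
a^4/(4!(1-ρ)) = 30.8193/(24 × 0.41096) = 3.1247
P₀ = 1/(8.3120 + 3.1247) = 0.08744
Lq = P₀·a^4·ρ / (4!(1-ρ)²) = 0.08744 × 30.8193 × 0.5890 / (24 × 0.1689) = 0.3916
Wq = Lq/λ = 0.3916/17.2 = 0.02277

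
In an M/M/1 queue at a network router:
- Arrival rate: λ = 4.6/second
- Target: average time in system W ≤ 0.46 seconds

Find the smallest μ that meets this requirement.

For M/M/1: W = 1/(μ-λ)
Need W ≤ 0.46, so 1/(μ-λ) ≤ 0.46
μ - λ ≥ 1/0.46 = 2.1739
μ ≥ 4.6 + 2.1739 = 6.7739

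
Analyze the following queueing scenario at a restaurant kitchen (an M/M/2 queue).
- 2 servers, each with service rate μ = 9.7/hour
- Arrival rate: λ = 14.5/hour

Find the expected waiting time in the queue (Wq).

Traffic intensity: ρ = λ/(cμ) = 14.5/(2×9.7) = 0.7474
Since ρ = 0.7474 < 1, system is stable.
Offered load a = λ/μ = cρ = 14.5/9.7 = 1.4948
P₀ = [ Σₙ₌₀^1 aⁿ/n! + a^2/(2!(1-ρ)) ]⁻¹
Σ = a^0/0! + a^1/1! = 1.0000 + 1.4948 = 2.4948
a^2/(2!(1-ρ)) = 2.2346/(2 × 0.25258) = 4.4235
P₀ = 1/(2.4948 + 4.4235) = 0.1445
Lq = P₀·a^2·ρ / (2!(1-ρ)²) = 0.14454 × 2.2346 × 0.74742 / (2 × 0.063795) = 1.8921
Wq = Lq/λ = 1.8921/14.5 = 0.1305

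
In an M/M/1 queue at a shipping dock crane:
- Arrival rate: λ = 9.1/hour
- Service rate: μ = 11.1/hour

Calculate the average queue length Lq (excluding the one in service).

ρ = λ/μ = 9.1/11.1 = 0.8198
For M/M/1: Lq = λ²/(μ(μ-λ))
Lq = 82.81/(11.1 × 2.00)
Lq = 3.7302 containers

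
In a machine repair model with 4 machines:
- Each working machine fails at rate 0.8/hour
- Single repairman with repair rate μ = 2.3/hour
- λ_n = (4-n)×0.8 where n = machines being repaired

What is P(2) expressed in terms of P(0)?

P(2)/P(0) = ∏_{i=0}^{2-1} λ_i/μ_{i+1}
= (4-0)×0.8/2.3 × (4-1)×0.8/2.3
= 1.4518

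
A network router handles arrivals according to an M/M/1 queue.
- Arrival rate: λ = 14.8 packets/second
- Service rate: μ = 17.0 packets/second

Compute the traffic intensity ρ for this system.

Server utilization: ρ = λ/μ
ρ = 14.8/17.0 = 0.8706
The server is busy 87.06% of the time.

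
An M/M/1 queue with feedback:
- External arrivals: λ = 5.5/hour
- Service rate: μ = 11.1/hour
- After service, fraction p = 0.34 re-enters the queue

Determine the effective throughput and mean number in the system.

Effective arrival rate: λ_eff = λ/(1-p) = 5.5/(1-0.34) = 5.5/0.66 = 8.3333
ρ = λ_eff/μ = 8.3333/11.1 = 0.75075
L = ρ/(1-ρ) = 0.75075/(1-0.75075) = 3.0120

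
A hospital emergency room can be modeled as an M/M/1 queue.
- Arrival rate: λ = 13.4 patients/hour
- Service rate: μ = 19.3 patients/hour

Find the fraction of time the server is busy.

Server utilization: ρ = λ/μ
ρ = 13.4/19.3 = 0.6943
The server is busy 69.43% of the time.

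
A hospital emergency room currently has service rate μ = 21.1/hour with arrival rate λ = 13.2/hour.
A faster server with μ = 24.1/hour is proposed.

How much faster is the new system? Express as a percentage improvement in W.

System 1: ρ₁ = 13.2/21.1 = 0.6256, W₁ = 1/(21.1-13.2) = 0.12658
System 2: ρ₂ = 13.2/24.1 = 0.5477, W₂ = 1/(24.1-13.2) = 0.091743
Improvement: (W₁-W₂)/W₁ = (0.12658-0.091743)/0.12658 = 27.52%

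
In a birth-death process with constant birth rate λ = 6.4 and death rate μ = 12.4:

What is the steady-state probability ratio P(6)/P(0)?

For constant rates: P(n)/P(0) = (λ/μ)^n
P(6)/P(0) = (6.4/12.4)^6 = 0.5161^6 = 0.01890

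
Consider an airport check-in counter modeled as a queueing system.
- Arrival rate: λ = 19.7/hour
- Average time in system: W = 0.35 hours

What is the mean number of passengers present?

Little's Law: L = λW
L = 19.7 × 0.35 = 6.8950 passengers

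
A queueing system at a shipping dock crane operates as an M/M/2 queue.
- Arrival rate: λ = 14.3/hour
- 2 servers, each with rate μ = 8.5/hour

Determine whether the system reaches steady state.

Stability requires ρ = λ/(cμ) < 1
ρ = 14.3/(2 × 8.5) = 14.3/17.00 = 0.8412
Since 0.8412 < 1, the system is STABLE.
The servers are busy 84.12% of the time.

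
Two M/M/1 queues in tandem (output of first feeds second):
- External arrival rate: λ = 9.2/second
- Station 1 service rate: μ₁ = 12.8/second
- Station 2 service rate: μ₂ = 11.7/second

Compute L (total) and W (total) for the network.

By Jackson's theorem, each station behaves as independent M/M/1.
Station 1: ρ₁ = 9.2/12.8 = 0.7187, L₁ = ρ₁/(1-ρ₁) = λ/(μ₁-λ) = 9.2/3.60 = 2.5556
Station 2: ρ₂ = 9.2/11.7 = 0.7863, L₂ = ρ₂/(1-ρ₂) = λ/(μ₂-λ) = 9.2/2.50 = 3.6800
Total: L = L₁ + L₂ = 2.5556 + 3.6800 = 6.2356
W = L/λ = 6.2356/9.2 = 0.6778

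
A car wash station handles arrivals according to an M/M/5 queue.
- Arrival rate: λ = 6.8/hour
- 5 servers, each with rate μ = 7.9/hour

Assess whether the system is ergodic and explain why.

Stability requires ρ = λ/(cμ) < 1
ρ = 6.8/(5 × 7.9) = 6.8/39.50 = 0.1722
Since 0.1722 < 1, the system is STABLE.
The servers are busy 17.22% of the time.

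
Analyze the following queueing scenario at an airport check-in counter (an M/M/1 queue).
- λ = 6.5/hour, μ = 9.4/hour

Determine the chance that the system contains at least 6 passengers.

ρ = λ/μ = 6.5/9.4 = 0.6915
P(N ≥ n) = ρⁿ
P(N ≥ 6) = 0.6915^6
P(N ≥ 6) = 0.1093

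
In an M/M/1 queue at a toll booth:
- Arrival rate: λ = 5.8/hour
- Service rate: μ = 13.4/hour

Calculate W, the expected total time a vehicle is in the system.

First, compute utilization: ρ = λ/μ = 5.8/13.4 = 0.4328
For M/M/1: W = 1/(μ-λ)
W = 1/(13.4-5.8) = 1/7.60
W = 0.1316 hours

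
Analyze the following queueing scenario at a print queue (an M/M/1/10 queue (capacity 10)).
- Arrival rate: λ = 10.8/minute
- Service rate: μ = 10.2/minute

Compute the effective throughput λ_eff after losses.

ρ = λ/μ = 10.8/10.2 = 1.05882
P₀ = (1-ρ)/(1-ρ^(K+1)) = (1-1.05882)/(1-1.05882^11) = -0.05882/-0.8752 = 0.06721
P_K = P₀×ρ^K = 0.06721 × 1.05882^10 = 0.06721 × 1.7710 = 0.1190
λ_eff = λ(1-P_K) = 10.8 × (1 - 0.11903) = 10.8 × 0.88097 = 9.5145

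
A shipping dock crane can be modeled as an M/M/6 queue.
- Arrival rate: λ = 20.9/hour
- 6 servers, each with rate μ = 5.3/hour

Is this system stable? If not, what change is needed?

Stability requires ρ = λ/(cμ) < 1
ρ = 20.9/(6 × 5.3) = 20.9/31.80 = 0.6572
Since 0.6572 < 1, the system is STABLE.
The servers are busy 65.72% of the time.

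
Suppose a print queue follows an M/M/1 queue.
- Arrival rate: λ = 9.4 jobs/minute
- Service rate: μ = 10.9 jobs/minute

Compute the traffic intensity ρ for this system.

Server utilization: ρ = λ/μ
ρ = 9.4/10.9 = 0.8624
The server is busy 86.24% of the time.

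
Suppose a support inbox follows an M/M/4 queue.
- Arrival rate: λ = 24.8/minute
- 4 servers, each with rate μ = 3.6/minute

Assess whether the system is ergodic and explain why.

Stability requires ρ = λ/(cμ) < 1
ρ = 24.8/(4 × 3.6) = 24.8/14.40 = 1.7222
Since 1.7222 ≥ 1, the system is UNSTABLE.
Need c > λ/μ = 24.8/3.6 = 6.89.
Minimum servers needed: c = 7.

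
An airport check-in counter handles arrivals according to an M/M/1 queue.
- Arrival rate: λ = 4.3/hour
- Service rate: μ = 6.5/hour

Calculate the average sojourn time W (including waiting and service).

First, compute utilization: ρ = λ/μ = 4.3/6.5 = 0.6615
For M/M/1: W = 1/(μ-λ)
W = 1/(6.5-4.3) = 1/2.20
W = 0.4545 hours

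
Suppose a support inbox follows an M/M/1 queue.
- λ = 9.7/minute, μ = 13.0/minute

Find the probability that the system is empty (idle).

ρ = λ/μ = 9.7/13.0 = 0.7462
P(0) = 1 - ρ = 1 - 0.7462 = 0.2538
The server is idle 25.38% of the time.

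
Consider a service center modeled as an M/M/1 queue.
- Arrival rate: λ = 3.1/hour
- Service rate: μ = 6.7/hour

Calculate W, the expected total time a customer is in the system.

First, compute utilization: ρ = λ/μ = 3.1/6.7 = 0.4627
For M/M/1: W = 1/(μ-λ)
W = 1/(6.7-3.1) = 1/3.60
W = 0.2778 hours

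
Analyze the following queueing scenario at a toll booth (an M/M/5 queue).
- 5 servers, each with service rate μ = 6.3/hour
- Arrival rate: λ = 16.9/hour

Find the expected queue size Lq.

Traffic intensity: ρ = λ/(cμ) = 16.9/(5×6.3) = 0.5365
Since ρ = 0.5365 < 1, system is stable.
Offered load a = λ/μ = cρ = 16.9/6.3 = 2.6825
P₀ = [ Σₙ₌₀^4 aⁿ/n! + a^5/(5!(1-ρ)) ]⁻¹
Σ = a^0/0! + a^1/1! + a^2/2! + a^3/3! + a^4/4! = 1.0000 + 2.6825 + 3.5980 + 3.2173 + 2.1576 = 12.6554
a^5/(5!(1-ρ)) = 138.9091/(120 × 0.4635) = 2.4975
P₀ = 1/(12.6554 + 2.4975) = 0.06599
Lq = P₀·a^5·ρ / (5!(1-ρ)²) = 0.06599 × 138.9091 × 0.5365 / (120 × 0.2148) = 0.1908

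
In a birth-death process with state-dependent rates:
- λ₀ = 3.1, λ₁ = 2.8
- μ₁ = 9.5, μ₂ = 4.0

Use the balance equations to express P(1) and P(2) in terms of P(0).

Balance equations:
State 0: λ₀P₀ = μ₁P₁ → P₁ = (λ₀/μ₁)P₀ = (3.1/9.5)P₀ = 0.3263P₀
State 1: P₂ = (λ₀λ₁)/(μ₁μ₂)P₀ = (3.1×2.8)/(9.5×4.0)P₀ = 0.2284P₀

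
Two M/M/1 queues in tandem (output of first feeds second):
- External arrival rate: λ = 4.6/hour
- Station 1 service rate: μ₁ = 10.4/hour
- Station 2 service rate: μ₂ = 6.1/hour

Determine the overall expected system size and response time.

By Jackson's theorem, each station behaves as independent M/M/1.
Station 1: ρ₁ = 4.6/10.4 = 0.4423, L₁ = ρ₁/(1-ρ₁) = λ/(μ₁-λ) = 4.6/5.80 = 0.7931
Station 2: ρ₂ = 4.6/6.1 = 0.7541, L₂ = ρ₂/(1-ρ₂) = λ/(μ₂-λ) = 4.6/1.50 = 3.0667
Total: L = L₁ + L₂ = 0.7931 + 3.0667 = 3.8598
W = L/λ = 3.8598/4.6 = 0.8391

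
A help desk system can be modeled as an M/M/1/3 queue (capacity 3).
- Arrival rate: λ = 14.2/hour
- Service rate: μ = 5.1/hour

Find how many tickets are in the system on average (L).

ρ = λ/μ = 14.2/5.1 = 2.7843
P₀ = (1-ρ)/(1-ρ^(K+1)) = (1-2.7843)/(1-2.7843^4) = -1.7843/-59.0986 = 0.03019
P_K = P₀×ρ^K = 0.030192 × 2.7843^3 = 0.030192 × 21.5848 = 0.6517
L = ρ[1 - (K+1)ρ^K + Kρ^(K+1)] / [(1-ρ)(1-ρ^(K+1))]
L = 2.7843 × (1 - 4×21.5848 + 3×60.0986) / ((1 - 2.7843) × (1 - 60.0986)) = 2.5072 tickets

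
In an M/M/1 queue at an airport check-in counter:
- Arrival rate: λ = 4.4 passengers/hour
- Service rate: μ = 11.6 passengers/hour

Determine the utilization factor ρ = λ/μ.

Server utilization: ρ = λ/μ
ρ = 4.4/11.6 = 0.3793
The server is busy 37.93% of the time.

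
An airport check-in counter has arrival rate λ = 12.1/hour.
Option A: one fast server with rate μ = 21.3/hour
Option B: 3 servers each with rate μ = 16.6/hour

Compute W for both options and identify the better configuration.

Option A: single server μ = 21.3 (M/M/1)
  ρ_A = 12.1/21.3 = 0.5681
  W_A = 1/(μ-λ) = 1/(21.3-12.1) = 1/9.20 = 0.1087

Option B: 3 servers μ = 16.6 (M/M/3)
  ρ_B = λ/(cμ) = 12.1/(3×16.6) = 0.2430
  Offered load a = λ/μ = cρ = 12.1/16.6 = 0.7289
  P₀ = [ Σₙ₌₀^2 aⁿ/n! + a^3/(3!(1-ρ)) ]⁻¹
  Σ = a^0/0! + a^1/1! + a^2/2! = 1.0000 + 0.7289 + 0.2657 = 1.9946
  a^3/(3!(1-ρ)) = 0.387286/(6 × 0.757028) = 0.08526
  P₀ = 1/(1.9946 + 0.08526) = 0.4808
  Lq = P₀·a^3·ρ / (3!(1-ρ)²) = 0.4808 × 0.3873 × 0.2430 / (6 × 0.5731) = 0.01316
  Wq_B = Lq/λ = 0.013158/12.1 = 0.001087
  W_B = Wq_B + 1/μ = 0.001087 + 0.06024 = 0.06133

Since W_B = 0.06133 < W_A = 0.1087, Option B (multiple servers) has the shorter time in system.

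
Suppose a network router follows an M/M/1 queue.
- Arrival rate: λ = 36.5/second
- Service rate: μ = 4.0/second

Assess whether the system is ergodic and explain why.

Stability requires ρ = λ/(cμ) < 1
ρ = 36.5/(1 × 4.0) = 36.5/4.00 = 9.1250
Since 9.1250 ≥ 1, the system is UNSTABLE.
Queue grows without bound. Need μ > λ = 36.5.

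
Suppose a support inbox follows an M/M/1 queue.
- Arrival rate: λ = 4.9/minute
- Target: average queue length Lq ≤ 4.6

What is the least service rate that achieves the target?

For M/M/1: Lq = λ²/(μ(μ-λ))
Need Lq ≤ 4.6, i.e. μ(μ-λ) ≥ λ²/4.6
μ² - 4.9μ - 24.01/4.6 ≥ 0  →  μ² - 4.9μ - 5.21957 ≥ 0
Quadratic formula (positive root): μ = [λ + √(λ² + 4×5.21957)]/2
Discriminant: 24.01 + 4×5.21957 = 44.8883, √44.8883 = 6.69987
μ ≥ (4.9 + 6.69987)/2 = 5.7999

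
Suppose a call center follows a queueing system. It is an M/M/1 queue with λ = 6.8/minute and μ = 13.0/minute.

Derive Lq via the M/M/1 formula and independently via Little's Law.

Method 1 (direct): Lq = λ²/(μ(μ-λ)) = 46.24/(13.0 × 6.20) = 0.5737

Method 2 (Little's Law):
W = 1/(μ-λ) = 1/6.20 = 0.16129
Wq = W - 1/μ = 0.16129 - 0.076923 = 0.08437
Lq = λWq = 6.8 × 0.08437 = 0.5737 ✔ (matches Method 1)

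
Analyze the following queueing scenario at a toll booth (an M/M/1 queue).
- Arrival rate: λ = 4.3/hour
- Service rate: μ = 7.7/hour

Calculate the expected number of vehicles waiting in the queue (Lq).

ρ = λ/μ = 4.3/7.7 = 0.5584
For M/M/1: Lq = λ²/(μ(μ-λ))
Lq = 18.49/(7.7 × 3.40)
Lq = 0.7063 vehicles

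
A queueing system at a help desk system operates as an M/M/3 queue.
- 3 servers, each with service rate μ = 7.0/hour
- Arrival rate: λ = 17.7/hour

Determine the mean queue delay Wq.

Traffic intensity: ρ = λ/(cμ) = 17.7/(3×7.0) = 0.8429
Since ρ = 0.8429 < 1, system is stable.
Offered load a = λ/μ = cρ = 17.7/7.0 = 2.5286
P₀ = [ Σₙ₌₀^2 aⁿ/n! + a^3/(3!(1-ρ)) ]⁻¹
Σ = a^0/0! + a^1/1! + a^2/2! = 1.0000 + 2.5286 + 3.1968 = 6.7254
a^3/(3!(1-ρ)) = 16.1669/(6 × 0.157143) = 17.1467
P₀ = 1/(6.7254 + 17.1467) = 0.04189
Lq = P₀·a^3·ρ / (3!(1-ρ)²) = 0.041890 × 16.1669 × 0.84286 / (6 × 0.024694) = 3.8526
Wq = Lq/λ = 3.8526/17.7 = 0.2177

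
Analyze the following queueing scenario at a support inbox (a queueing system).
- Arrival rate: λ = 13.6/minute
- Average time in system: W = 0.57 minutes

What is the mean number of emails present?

Little's Law: L = λW
L = 13.6 × 0.57 = 7.7520 emails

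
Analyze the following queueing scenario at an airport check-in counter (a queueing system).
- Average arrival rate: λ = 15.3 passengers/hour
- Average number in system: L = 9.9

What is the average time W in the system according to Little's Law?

Little's Law: L = λW, so W = L/λ
W = 9.9/15.3 = 0.6471 hours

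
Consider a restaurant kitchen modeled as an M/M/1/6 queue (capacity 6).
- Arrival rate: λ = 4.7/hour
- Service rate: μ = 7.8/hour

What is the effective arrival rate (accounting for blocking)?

ρ = λ/μ = 4.7/7.8 = 0.60256
P₀ = (1-ρ)/(1-ρ^(K+1)) = (1-0.60256)/(1-0.60256^7) = 0.3974/0.9712 = 0.4092
P_K = P₀×ρ^K = 0.40924 × 0.60256^6 = 0.40924 × 0.047863 = 0.01959
λ_eff = λ(1-P_K) = 4.7 × (1 - 0.01959) = 4.7 × 0.9804 = 4.6079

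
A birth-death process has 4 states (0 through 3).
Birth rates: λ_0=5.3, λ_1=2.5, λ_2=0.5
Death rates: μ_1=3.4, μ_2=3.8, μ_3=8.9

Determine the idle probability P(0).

Ratios P(n)/P(0) = (λ₀···λₙ₋₁)/(μ₁···μₙ):
P(1)/P(0) = (5.3)/(3.4) = 1.55882
P(2)/P(0) = (5.3×2.5)/(3.4×3.8) = 1.02554
P(3)/P(0) = (5.3×2.5×0.5)/(3.4×3.8×8.9) = 0.0576147

Normalization: ∑ P(n) = 1
P(0) × (1.00000 + 1.55882 + 1.02554 + 0.0576147) = 1
P(0) × 3.6420 = 1
P(0) = 1/3.6420 = 0.2746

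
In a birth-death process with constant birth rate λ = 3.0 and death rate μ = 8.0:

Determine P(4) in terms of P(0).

For constant rates: P(n)/P(0) = (λ/μ)^n
P(4)/P(0) = (3.0/8.0)^4 = 0.3750^4 = 0.01978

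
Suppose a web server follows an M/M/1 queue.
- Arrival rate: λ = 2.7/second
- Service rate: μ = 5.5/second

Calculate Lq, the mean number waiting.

ρ = λ/μ = 2.7/5.5 = 0.4909
For M/M/1: Lq = λ²/(μ(μ-λ))
Lq = 7.29/(5.5 × 2.80)
Lq = 0.4734 requests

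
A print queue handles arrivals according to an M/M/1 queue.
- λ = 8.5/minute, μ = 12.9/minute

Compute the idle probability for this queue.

ρ = λ/μ = 8.5/12.9 = 0.6589
P(0) = 1 - ρ = 1 - 0.6589 = 0.3411
The server is idle 34.11% of the time.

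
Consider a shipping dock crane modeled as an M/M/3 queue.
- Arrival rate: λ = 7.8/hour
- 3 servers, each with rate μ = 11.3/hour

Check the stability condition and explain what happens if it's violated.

Stability requires ρ = λ/(cμ) < 1
ρ = 7.8/(3 × 11.3) = 7.8/33.90 = 0.2301
Since 0.2301 < 1, the system is STABLE.
The servers are busy 23.01% of the time.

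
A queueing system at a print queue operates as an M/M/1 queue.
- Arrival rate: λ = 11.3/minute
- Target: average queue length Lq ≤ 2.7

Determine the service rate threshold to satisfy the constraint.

For M/M/1: Lq = λ²/(μ(μ-λ))
Need Lq ≤ 2.7, i.e. μ(μ-λ) ≥ λ²/2.7
μ² - 11.3μ - 127.69/2.7 ≥ 0  →  μ² - 11.3μ - 47.2926 ≥ 0
Quadratic formula (positive root): μ = [λ + √(λ² + 4×47.2926)]/2
Discriminant: 127.69 + 4×47.2926 = 316.8604, √316.8604 = 17.8006
μ ≥ (11.3 + 17.8006)/2 = 14.5503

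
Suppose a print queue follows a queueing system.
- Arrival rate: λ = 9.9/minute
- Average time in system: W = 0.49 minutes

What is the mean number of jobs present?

Little's Law: L = λW
L = 9.9 × 0.49 = 4.8510 jobs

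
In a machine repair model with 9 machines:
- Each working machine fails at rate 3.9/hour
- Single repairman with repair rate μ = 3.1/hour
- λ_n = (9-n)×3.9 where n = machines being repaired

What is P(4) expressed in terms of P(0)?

P(4)/P(0) = ∏_{i=0}^{4-1} λ_i/μ_{i+1}
= (9-0)×3.9/3.1 × (9-1)×3.9/3.1 × (9-2)×3.9/3.1 × (9-3)×3.9/3.1
= 7575.1884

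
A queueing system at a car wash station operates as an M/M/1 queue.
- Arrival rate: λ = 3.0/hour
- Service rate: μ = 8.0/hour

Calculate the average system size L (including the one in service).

ρ = λ/μ = 3.0/8.0 = 0.3750
For M/M/1: L = λ/(μ-λ)
L = 3.0/(8.0-3.0) = 3.0/5.00
L = 0.6000 cars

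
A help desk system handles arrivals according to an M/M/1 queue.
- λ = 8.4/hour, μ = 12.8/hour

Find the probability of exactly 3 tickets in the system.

ρ = λ/μ = 8.4/12.8 = 0.65625
P(n) = (1-ρ)ρⁿ
P(3) = (1-0.65625) × 0.65625^3
P(3) = 0.34375 × 0.28262
P(3) = 0.09715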